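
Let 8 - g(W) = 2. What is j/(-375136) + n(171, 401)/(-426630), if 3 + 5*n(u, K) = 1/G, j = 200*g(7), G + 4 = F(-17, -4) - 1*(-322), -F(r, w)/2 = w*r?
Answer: -2910471943/910251795180 ≈ -0.0031974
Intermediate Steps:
g(W) = 6 (g(W) = 8 - 1*2 = 8 - 2 = 6)
F(r, w) = -2*r*w (F(r, w) = -2*w*r = -2*r*w)
G = 182 (G = -4 + (-2*(-17)*(-4) - 1*(-322)) = -4 + (-136 + 322) = -4 + 186 = 182)
j = 1200 (j = 200*6 = 1200)
n(u, K) = -109/182 (n(u, K) = -⅗ + (⅕)/182 = -⅗ + (⅕)*(1/182) = -⅗ + 1/910 = -109/182)
j/(-375136) + n(171, 401)/(-426630) = 1200/(-375136) - 109/182/(-426630) = 1200*(-1/375136) - 109/182*(-1/426630) = -75/23446 + 109/77646660 = -2910471943/910251795180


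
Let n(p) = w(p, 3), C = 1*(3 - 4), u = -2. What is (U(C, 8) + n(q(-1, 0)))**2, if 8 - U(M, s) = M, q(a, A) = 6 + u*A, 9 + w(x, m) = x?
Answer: 36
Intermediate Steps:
w(x, m) = -9 + x
q(a, A) = 6 - 2*A
C = -1 (C = 1*(-1) = -1)
U(M, s) = 8 - M
n(p) = -9 + p
(U(C, 8) + n(q(-1, 0)))**2 = ((8 - 1*(-1)) + (-9 + (6 - 2*0)))**2 = ((8 + 1) + (-9 + (6 + 0)))**2 = (9 + (-9 + 6))**2 = (9 - 3)**2 = 6**2 = 36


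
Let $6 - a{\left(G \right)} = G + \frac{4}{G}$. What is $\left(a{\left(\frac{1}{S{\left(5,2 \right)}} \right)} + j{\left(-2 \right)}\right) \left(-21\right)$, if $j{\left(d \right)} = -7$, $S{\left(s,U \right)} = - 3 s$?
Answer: $- \frac{6202}{5} \approx -1240.4$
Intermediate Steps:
$a{\left(G \right)} = 6 - G - \frac{4}{G}$ ($a{\left(G \right)} = 6 - \left(G + \frac{4}{G}\right) = 6 - G - \frac{4}{G}$)
$\left(a{\left(\frac{1}{S{\left(5,2 \right)}} \right)} + j{\left(-2 \right)}\right) \left(-21\right) = \left(\left(6 - \frac{1}{\left(-3\right) 5} - \frac{4}{\frac{1}{\left(-3\right) 5}}\right) - 7\right) \left(-21\right) = \left(\left(6 - \frac{1}{-15} - \frac{4}{\frac{1}{-15}}\right) - 7\right) \left(-21\right) = \left(\left(6 - - \frac{1}{15} - \frac{4}{- \frac{1}{15}}\right) - 7\right) \left(-21\right) = \left(\left(6 + \frac{1}{15} - -60\right) - 7\right) \left(-21\right) = \left(\left(6 + \frac{1}{15} + 60\right) - 7\right) \left(-21\right) = \left(\frac{991}{15} - 7\right) \left(-21\right) = \frac{886}{15} \left(-21\right) = - \frac{6202}{5}$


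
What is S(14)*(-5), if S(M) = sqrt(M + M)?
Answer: -10*sqrt(7) ≈ -26.458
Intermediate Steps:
S(M) = sqrt(2)*sqrt(M) (S(M) = sqrt(2*M) = sqrt(2)*sqrt(M))
S(14)*(-5) = (sqrt(2)*sqrt(14))*(-5) = (2*sqrt(7))*(-5) = -10*sqrt(7)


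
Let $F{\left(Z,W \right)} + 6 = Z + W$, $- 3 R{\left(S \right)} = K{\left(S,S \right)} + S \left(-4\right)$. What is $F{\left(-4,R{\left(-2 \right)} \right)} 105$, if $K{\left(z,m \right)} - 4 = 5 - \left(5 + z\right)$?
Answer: $-1540$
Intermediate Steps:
$K{\left(z,m \right)} = 4 - z$ ($K{\left(z,m \right)} = 4 + \left(5 - \left(5 + z\right)\right) = 4 - z$)
$R{\left(S \right)} = - \frac{4}{3} + \frac{5 S}{3}$ ($R{\left(S \right)} = - \frac{\left(4 - S\right) + S \left(-4\right)}{3} = - \frac{\left(4 - S\right) - 4 S}{3} = - \frac{4 - 5 S}{3} = - \frac{4}{3} + \frac{5 S}{3}$)
$F{\left(Z,W \right)} = -6 + W + Z$ ($F{\left(Z,W \right)} = -6 + \left(Z + W\right) = -6 + \left(W + Z\right) = -6 + W + Z$)
$F{\left(-4,R{\left(-2 \right)} \right)} 105 = \left(-6 + \left(- \frac{4}{3} + \frac{5}{3} \left(-2\right)\right) - 4\right) 105 = \left(-6 - \frac{14}{3} - 4\right) 105 = \left(- \frac{44}{3}\right) 105 = -1540$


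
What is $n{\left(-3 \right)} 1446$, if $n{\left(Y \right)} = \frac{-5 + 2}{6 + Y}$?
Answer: $-1446$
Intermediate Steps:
$n{\left(Y \right)} = - \frac{3}{6 + Y}$
$n{\left(-3 \right)} 1446 = - \frac{3}{6 - 3} \cdot 1446 = - \frac{3}{3} \cdot 1446 = \left(-3\right) \frac{1}{3} \cdot 1446 = \left(-1\right) 1446 = -1446$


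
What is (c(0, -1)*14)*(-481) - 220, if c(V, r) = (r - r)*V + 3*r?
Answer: 19982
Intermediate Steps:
c(V, r) = 3*r (c(V, r) = 0*V + 3*r = 0 + 3*r = 3*r)
(c(0, -1)*14)*(-481) - 220 = ((3*(-1))*14)*(-481) - 220 = -3*14*(-481) - 220 = -42*(-481) - 220 = 20202 - 220 = 19982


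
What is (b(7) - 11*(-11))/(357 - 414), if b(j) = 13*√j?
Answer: -121/57 - 13*√7/57 ≈ -2.7262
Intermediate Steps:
(b(7) - 11*(-11))/(357 - 414) = (13*√7 - 11*(-11))/(357 - 414) = (13*√7 + 121)/(-57) = (121 + 13*√7)*(-1/57) = -121/57 - 13*√7/57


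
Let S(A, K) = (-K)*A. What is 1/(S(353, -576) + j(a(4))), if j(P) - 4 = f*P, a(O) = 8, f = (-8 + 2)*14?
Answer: 1/202660 ≈ 4.9344e-6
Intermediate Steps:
f = -84 (f = -6*14 = -84)
S(A, K) = -A*K
j(P) = 4 - 84*P
1/(S(353, -576) + j(a(4))) = 1/(-1*353*(-576) + (4 - 84*8)) = 1/(203328 + (4 - 672)) = 1/(203328 - 668) = 1/202660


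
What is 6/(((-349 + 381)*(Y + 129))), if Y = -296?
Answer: -3/2672 ≈ -0.0011228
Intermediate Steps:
6/(((-349 + 381)*(Y + 129))) = 6/(((-349 + 381)*(-296 + 129))) = 6/((32*(-167))) = 6/(-5344) = 6*(-1/5344) = -3/2672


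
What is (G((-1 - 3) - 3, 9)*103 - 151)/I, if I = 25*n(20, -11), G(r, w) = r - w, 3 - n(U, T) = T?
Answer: -257/50 ≈ -5.1400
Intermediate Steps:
n(U, T) = 3 - T
I = 350 (I = 25*(3 - 1*(-11)) = 25*(3 + 11) = 25*14 = 350)
(G((-1 - 3) - 3, 9)*103 - 151)/I = ((((-1 - 3) - 3) - 1*9)*103 - 151)/350 = (((-4 - 3) - 9)*103 - 151)*(1/350) = ((-7 - 9)*103 - 151)*(1/350) = (-16*103 - 151)*(1/350) = (-1648 - 151)*(1/350) = -1799*1/350 = -257/50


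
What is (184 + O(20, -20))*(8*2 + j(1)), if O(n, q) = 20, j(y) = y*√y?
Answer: 3468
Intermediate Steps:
j(y) = y^(3/2)
(184 + O(20, -20))*(8*2 + j(1)) = (184 + 20)*(8*2 + 1^(3/2)) = 204*(16 + 1) = 204*17 = 3468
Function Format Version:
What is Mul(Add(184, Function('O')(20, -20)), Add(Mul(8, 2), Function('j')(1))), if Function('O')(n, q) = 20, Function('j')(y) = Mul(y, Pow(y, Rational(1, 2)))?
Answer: 3468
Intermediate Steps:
Function('j')(y) = Pow(y, Rational(3, 2))
Mul(Add(184, Function('O')(20, -20)), Add(Mul(8, 2), Function('j')(1))) = Mul(Add(184, 20), Add(Mul(8, 2), Pow(1, Rational(3, 2)))) = Mul(204, Add(16, 1)) = Mul(204, 17) = 3468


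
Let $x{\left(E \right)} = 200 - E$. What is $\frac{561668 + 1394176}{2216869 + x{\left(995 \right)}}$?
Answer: $\frac{977922}{1108037} \approx 0.88257$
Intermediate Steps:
$\frac{561668 + 1394176}{2216869 + x{\left(995 \right)}} = \frac{561668 + 1394176}{2216869 + \left(200 - 995\right)} = \frac{1955844}{2216869 + \left(200 - 995\right)} = \frac{1955844}{2216869 - 795} = \frac{1955844}{2216074} = 1955844 \cdot \frac{1}{2216074} = \frac{977922}{1108037}$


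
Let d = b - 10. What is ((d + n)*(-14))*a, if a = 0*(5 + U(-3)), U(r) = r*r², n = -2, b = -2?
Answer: 0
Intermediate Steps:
d = -12 (d = -2 - 10 = -12)
U(r) = r³
a = 0 (a = 0*(5 + (-3)³) = 0*(5 - 27) = 0*(-22) = 0)
((d + n)*(-14))*a = ((-12 - 2)*(-14))*0 = -14*(-14)*0 = 196*0 = 0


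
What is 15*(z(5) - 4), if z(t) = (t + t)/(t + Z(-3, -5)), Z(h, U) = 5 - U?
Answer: -50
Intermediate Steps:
z(t) = 2*t/(10 + t) (z(t) = (t + t)/(t + (5 - 1*(-5))) = (2*t)/(t + (5 + 5)) = (2*t)/(t + 10) = (2*t)/(10 + t) = 2*t/(10 + t))
15*(z(5) - 4) = 15*(2*5/(10 + 5) - 4) = 15*(2*5/15 - 4) = 15*(2*5*(1/15) - 4) = 15*(2/3 - 4) = 15*(-10/3) = -50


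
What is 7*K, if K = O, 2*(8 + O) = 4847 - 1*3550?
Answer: 8967/2 ≈ 4483.5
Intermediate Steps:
O = 1281/2 (O = -8 + (4847 - 1*3550)/2 = -8 + (4847 - 3550)/2 = -8 + (1/2)*1297 = -8 + 1297/2 = 1281/2 ≈ 640.50)
K = 1281/2 ≈ 640.50
7*K = 7*(1281/2) = 8967/2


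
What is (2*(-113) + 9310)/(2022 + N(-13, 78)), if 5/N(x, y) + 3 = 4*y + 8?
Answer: 2879628/640979 ≈ 4.4925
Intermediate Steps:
N(x, y) = 5/(5 + 4*y) (N(x, y) = 5/(-3 + (4*y + 8)) = 5/(-3 + (8 + 4*y)) = 5/(5 + 4*y))
(2*(-113) + 9310)/(2022 + N(-13, 78)) = (2*(-113) + 9310)/(2022 + 5/(5 + 4*78)) = (-226 + 9310)/(2022 + 5/(5 + 312)) = 9084/(2022 + 5/317) = 9084/(640979/317) = 9084*(317/640979) = 2879628/640979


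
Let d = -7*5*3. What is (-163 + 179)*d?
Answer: -1680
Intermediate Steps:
d = -105 (d = -35*3 = -105)
(-163 + 179)*d = (-163 + 179)*(-105) = 16*(-105) = -1680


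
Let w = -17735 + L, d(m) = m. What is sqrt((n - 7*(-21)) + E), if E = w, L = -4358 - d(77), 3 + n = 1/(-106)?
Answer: I*sqrt(247484242)/106 ≈ 148.41*I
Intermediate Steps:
n = -319/106 (n = -3 + 1/(-106) = -3 - 1/106 = -319/106 ≈ -3.0094)
L = -4435 (L = -4358 - 1*77 = -4358 - 77 = -4435)
w = -22170 (w = -17735 - 4435 = -22170)
E = -22170
sqrt((n - 7*(-21)) + E) = sqrt((-319/106 - 7*(-21)) - 22170) = sqrt((-319/106 + 147) - 22170) = sqrt(15263/106 - 22170) = sqrt(-2334757/106) = I*sqrt(247484242)/106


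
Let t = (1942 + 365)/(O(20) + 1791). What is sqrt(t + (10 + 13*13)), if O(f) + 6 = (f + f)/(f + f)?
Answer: sqrt(575093786)/1786 ≈ 13.427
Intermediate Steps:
O(f) = -5 (O(f) = -6 + (f + f)/(f + f) = -6 + (2*f)/((2*f)) = -6 + (2*f)*(1/(2*f)) = -6 + 1 = -5)
t = 2307/1786 (t = (1942 + 365)/(-5 + 1791) = 2307/1786 ≈ 1.2917)
sqrt(t + (10 + 13*13)) = sqrt(2307/1786 + (10 + 13*13)) = sqrt(2307/1786 + (10 + 169)) = sqrt(2307/1786 + 179) = sqrt(322001/1786) = sqrt(575093786)/1786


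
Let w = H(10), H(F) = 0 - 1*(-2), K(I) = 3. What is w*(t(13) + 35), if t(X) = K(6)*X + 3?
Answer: 154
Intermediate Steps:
H(F) = 2 (H(F) = 0 + 2 = 2)
w = 2
t(X) = 3 + 3*X (t(X) = 3*X + 3 = 3 + 3*X)
w*(t(13) + 35) = 2*((3 + 3*13) + 35) = 2*((3 + 39) + 35) = 2*(42 + 35) = 2*77 = 154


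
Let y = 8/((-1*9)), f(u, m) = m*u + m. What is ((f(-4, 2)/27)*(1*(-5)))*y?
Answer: -80/81 ≈ -0.98765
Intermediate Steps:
f(u, m) = m + m*u
y = -8/9 (y = 8/(-9) = 8*(-1/9) = -8/9 ≈ -0.88889)
((f(-4, 2)/27)*(1*(-5)))*y = (((2*(1 - 4))/27)*(1*(-5)))*(-8/9) = (((2*(-3))*(1/27))*(-5))*(-8/9) = (-6*1/27*(-5))*(-8/9) = -2/9*(-5)*(-8/9) = (10/9)*(-8/9) = -80/81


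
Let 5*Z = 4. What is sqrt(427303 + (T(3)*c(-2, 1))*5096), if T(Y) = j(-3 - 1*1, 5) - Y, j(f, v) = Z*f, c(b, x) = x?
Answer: sqrt(9892695)/5 ≈ 629.05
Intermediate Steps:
Z = 4/5 (Z = (1/5)*4 = 4/5 ≈ 0.80000)
j(f, v) = 4*f/5
T(Y) = -16/5 - Y (T(Y) = 4*(-3 - 1*1)/5 - Y = 4*(-3 - 1)/5 - Y = (4/5)*(-4) - Y = -16/5 - Y)
sqrt(427303 + (T(3)*c(-2, 1))*5096) = sqrt(427303 + ((-16/5 - 1*3)*1)*5096) = sqrt(427303 + ((-16/5 - 3)*1)*5096) = sqrt(427303 - 31/5*1*5096) = sqrt(427303 - 31/5*5096) = sqrt(427303 - 157976/5) = sqrt(1978539/5) = sqrt(9892695)/5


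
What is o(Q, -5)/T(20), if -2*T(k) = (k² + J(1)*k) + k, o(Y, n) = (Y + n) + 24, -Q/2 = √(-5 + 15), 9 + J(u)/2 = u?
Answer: -19/50 + √10/25 ≈ -0.25351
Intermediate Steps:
J(u) = -18 + 2*u
Q = -2*√10 (Q = -2*√(-5 + 15) = -2*√10 ≈ -6.3246)
o(Y, n) = 24 + Y + n
T(k) = -k²/2 + 15*k/2 (T(k) = -((k² + (-18 + 2*1)*k) + k)/2 = -((k² + (-18 + 2)*k) + k)/2 = -((k² - 16*k) + k)/2 = -(k² - 15*k)/2 = -k²/2 + 15*k/2)
o(Q, -5)/T(20) = (24 - 2*√10 - 5)/(((½)*20*(15 - 1*20))) = (19 - 2*√10)/(((½)*20*(15 - 20))) = (19 - 2*√10)/(((½)*20*(-5))) = (19 - 2*√10)/(-50) = (19 - 2*√10)*(-1/50) = -19/50 + √10/25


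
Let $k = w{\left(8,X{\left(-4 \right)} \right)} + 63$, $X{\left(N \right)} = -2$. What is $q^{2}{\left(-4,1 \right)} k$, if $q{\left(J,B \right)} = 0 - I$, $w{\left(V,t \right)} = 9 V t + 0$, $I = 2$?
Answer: $-324$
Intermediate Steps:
$w{\left(V,t \right)} = 9 V t$ ($w{\left(V,t \right)} = 9 V t + 0 = 9 V t$)
$q{\left(J,B \right)} = -2$ ($q{\left(J,B \right)} = 0 - 2 = -2$)
$k = -81$ ($k = 9 \cdot 8 \left(-2\right) + 63 = -144 + 63 = -81$)
$q^{2}{\left(-4,1 \right)} k = \left(-2\right)^{2} \left(-81\right) = 4 \left(-81\right) = -324$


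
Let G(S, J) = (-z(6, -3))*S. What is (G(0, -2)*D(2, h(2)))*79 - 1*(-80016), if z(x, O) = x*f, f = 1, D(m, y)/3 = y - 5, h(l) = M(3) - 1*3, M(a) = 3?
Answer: 80016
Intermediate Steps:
h(l) = 0 (h(l) = 3 - 1*3 = 3 - 3 = 0)
D(m, y) = -15 + 3*y (D(m, y) = 3*(y - 5) = 3*(-5 + y) = -15 + 3*y)
z(x, O) = x (z(x, O) = x*1 = x)
G(S, J) = -6*S (G(S, J) = (-1*6)*S = -6*S)
(G(0, -2)*D(2, h(2)))*79 - 1*(-80016) = ((-6*0)*(-15 + 3*0))*79 - 1*(-80016) = (0*(-15 + 0))*79 + 80016 = (0*(-15))*79 + 80016 = 0*79 + 80016 = 0 + 80016 = 80016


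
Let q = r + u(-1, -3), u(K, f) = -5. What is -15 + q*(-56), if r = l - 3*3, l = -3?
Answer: 937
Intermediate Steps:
r = -12 (r = -3 - 3*3 = -3 - 9 = -12)
q = -17 (q = -12 - 5 = -17)
-15 + q*(-56) = -15 - 17*(-56) = -15 + 952 = 937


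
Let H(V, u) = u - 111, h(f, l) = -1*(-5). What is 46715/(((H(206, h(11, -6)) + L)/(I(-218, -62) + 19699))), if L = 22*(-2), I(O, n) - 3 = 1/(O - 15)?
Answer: -8577929759/1398 ≈ -6.1359e+6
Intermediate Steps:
h(f, l) = 5
I(O, n) = 3 + 1/(-15 + O) (I(O, n) = 3 + 1/(O - 15) = 3 + 1/(-15 + O))
L = -44
H(V, u) = -111 + u
46715/(((H(206, h(11, -6)) + L)/(I(-218, -62) + 19699))) = 46715/((((-111 + 5) - 44)/((-44 + 3*(-218))/(-15 - 218) + 19699))) = 46715/(((-106 - 44)/((-44 - 654)/(-233) + 19699))) = 46715/((-150/(-1/233*(-698) + 19699))) = 46715/((-150/(698/233 + 19699))) = 46715/((-150/4590565/233)) = 46715/((-150*233/4590565)) = 46715/(-6990/918113) = 46715*(-918113/6990) = -8577929759/1398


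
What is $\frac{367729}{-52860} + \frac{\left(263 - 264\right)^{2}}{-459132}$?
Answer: $- \frac{2344947279}{337079410} \approx -6.9567$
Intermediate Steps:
$\frac{367729}{-52860} + \frac{\left(263 - 264\right)^{2}}{-459132} = 367729 \left(- \frac{1}{52860}\right) + \left(-1\right)^{2} \left(- \frac{1}{459132}\right) = - \frac{367729}{52860} + 1 \left(- \frac{1}{459132}\right) = - \frac{367729}{52860} - \frac{1}{459132} = - \frac{2344947279}{337079410}$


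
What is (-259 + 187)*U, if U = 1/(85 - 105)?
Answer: 18/5 ≈ 3.6000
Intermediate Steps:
U = -1/20 (U = 1/(-20) = -1/20 ≈ -0.050000)
(-259 + 187)*U = (-259 + 187)*(-1/20) = -72*(-1/20) = 18/5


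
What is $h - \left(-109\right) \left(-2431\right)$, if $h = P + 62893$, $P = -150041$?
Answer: $-352127$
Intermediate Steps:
$h = -87148$ ($h = -150041 + 62893 = -87148$)
$h - \left(-109\right) \left(-2431\right) = -87148 - \left(-109\right) \left(-2431\right) = -87148 - 264979 = -352127$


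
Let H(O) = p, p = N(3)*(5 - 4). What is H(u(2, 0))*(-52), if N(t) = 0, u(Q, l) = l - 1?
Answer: 0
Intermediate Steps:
u(Q, l) = -1 + l
p = 0 (p = 0*(5 - 4) = 0*1 = 0)
H(O) = 0
H(u(2, 0))*(-52) = 0*(-52) = 0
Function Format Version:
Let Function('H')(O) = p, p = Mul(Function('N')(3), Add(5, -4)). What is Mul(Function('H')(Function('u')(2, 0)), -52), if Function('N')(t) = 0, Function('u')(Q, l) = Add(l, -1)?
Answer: 0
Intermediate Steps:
Function('u')(Q, l) = Add(-1, l)
p = 0 (p = Mul(0, Add(5, -4)) = Mul(0, 1) = 0)
Function('H')(O) = 0
Mul(Function('H')(Function('u')(2, 0)), -52) = Mul(0, -52) = 0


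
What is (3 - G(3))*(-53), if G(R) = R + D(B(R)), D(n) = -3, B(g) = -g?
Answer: -159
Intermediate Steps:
G(R) = -3 + R (G(R) = R - 3 = -3 + R)
(3 - G(3))*(-53) = (3 - (-3 + 3))*(-53) = (3 - 1*0)*(-53) = (3 + 0)*(-53) = 3*(-53) = -159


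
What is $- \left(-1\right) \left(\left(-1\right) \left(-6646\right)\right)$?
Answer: $6646$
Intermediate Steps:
$- \left(-1\right) \left(\left(-1\right) \left(-6646\right)\right) = - \left(-1\right) 6646 = \left(-1\right) \left(-6646\right) = 6646$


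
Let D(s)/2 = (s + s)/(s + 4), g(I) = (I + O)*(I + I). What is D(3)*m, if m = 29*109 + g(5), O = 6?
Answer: 39252/7 ≈ 5607.4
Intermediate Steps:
g(I) = 2*I*(6 + I) (g(I) = (I + 6)*(I + I) = (6 + I)*(2*I) = 2*I*(6 + I))
m = 3271 (m = 29*109 + 2*5*(6 + 5) = 3161 + 2*5*11 = 3161 + 110 = 3271)
D(s) = 4*s/(4 + s) (D(s) = 2*((s + s)/(s + 4)) = 2*((2*s)/(4 + s)) = 2*(2*s/(4 + s)) = 4*s/(4 + s))
D(3)*m = (4*3/(4 + 3))*3271 = (4*3/7)*3271 = (4*3*(⅐))*3271 = (12/7)*3271 = 39252/7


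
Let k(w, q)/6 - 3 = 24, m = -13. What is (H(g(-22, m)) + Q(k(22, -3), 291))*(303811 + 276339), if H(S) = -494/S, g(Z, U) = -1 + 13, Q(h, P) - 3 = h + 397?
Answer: 906484375/3 ≈ 3.0216e+8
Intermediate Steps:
k(w, q) = 162 (k(w, q) = 18 + 6*24 = 18 + 144 = 162)
Q(h, P) = 400 + h (Q(h, P) = 3 + (h + 397) = 3 + (397 + h) = 400 + h)
g(Z, U) = 12
(H(g(-22, m)) + Q(k(22, -3), 291))*(303811 + 276339) = (-494/12 + (400 + 162))*(303811 + 276339) = (-494*1/12 + 562)*580150 = (-247/6 + 562)*580150 = (3125/6)*580150 = 906484375/3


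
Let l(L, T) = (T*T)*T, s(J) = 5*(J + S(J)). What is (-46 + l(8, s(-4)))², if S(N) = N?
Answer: 4101890116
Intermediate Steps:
s(J) = 10*J (s(J) = 5*(J + J) = 5*(2*J) = 10*J)
l(L, T) = T³ (l(L, T) = T²*T = T³)
(-46 + l(8, s(-4)))² = (-46 + (10*(-4))³)² = (-46 + (-40)³)² = (-46 - 64000)² = (-64046)² = 4101890116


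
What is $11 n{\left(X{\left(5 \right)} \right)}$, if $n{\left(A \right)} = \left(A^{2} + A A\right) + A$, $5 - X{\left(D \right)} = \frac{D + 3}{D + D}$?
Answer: $\frac{10857}{25} \approx 434.28$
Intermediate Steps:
$X{\left(D \right)} = 5 - \frac{3 + D}{2 D}$ ($X{\left(D \right)} = 5 - \frac{D + 3}{D + D} = 5 - \frac{3 + D}{2 D}$)
$n{\left(A \right)} = A + 2 A^{2}$ ($n{\left(A \right)} = \left(A^{2} + A^{2}\right) + A = 2 A^{2} + A = A + 2 A^{2}$)
$11 n{\left(X{\left(5 \right)} \right)} = 11 \frac{3 \left(-1 + 3 \cdot 5\right)}{2 \cdot 5} \left(1 + 2 \frac{3 \left(-1 + 3 \cdot 5\right)}{2 \cdot 5}\right) = 11 \cdot \frac{3}{2} \cdot \frac{1}{5} \left(-1 + 15\right) \left(1 + 2 \cdot \frac{3}{2} \cdot \frac{1}{5} \left(-1 + 15\right)\right) = 11 \cdot \frac{3}{2} \cdot \frac{1}{5} \cdot 14 \left(1 + 2 \cdot \frac{3}{2} \cdot \frac{1}{5} \cdot 14\right) = 11 \frac{21 \left(1 + 2 \cdot \frac{21}{5}\right)}{5} = 11 \frac{21 \left(1 + \frac{42}{5}\right)}{5} = 11 \cdot \frac{21}{5} \cdot \frac{47}{5} = 11 \cdot \frac{987}{25} = \frac{10857}{25}$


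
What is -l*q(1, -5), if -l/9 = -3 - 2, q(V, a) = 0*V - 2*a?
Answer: -450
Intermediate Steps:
q(V, a) = -2*a (q(V, a) = 0 - 2*a = -2*a)
l = 45 (l = -9*(-3 - 2) = -9*(-5) = 45)
-l*q(1, -5) = -45*(-2*(-5)) = -45*10 = -1*450 = -450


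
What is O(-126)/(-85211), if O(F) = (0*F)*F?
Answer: 0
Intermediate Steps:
O(F) = 0 (O(F) = 0*F = 0)
O(-126)/(-85211) = 0/(-85211) = 0*(-1/85211) = 0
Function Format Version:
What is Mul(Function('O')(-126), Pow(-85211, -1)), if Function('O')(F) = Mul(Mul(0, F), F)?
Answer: 0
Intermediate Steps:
Function('O')(F) = 0 (Function('O')(F) = Mul(0, F) = 0)
Mul(Function('O')(-126), Pow(-85211, -1)) = Mul(0, Pow(-85211, -1)) = Mul(0, Rational(-1, 85211)) = 0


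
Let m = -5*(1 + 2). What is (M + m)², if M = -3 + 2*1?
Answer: 256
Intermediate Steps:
m = -15 (m = -5*3 = -15)
M = -1 (M = -3 + 2 = -1)
(M + m)² = (-1 - 15)² = (-16)² = 256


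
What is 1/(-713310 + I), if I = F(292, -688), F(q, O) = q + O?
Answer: -1/713706 ≈ -1.4011e-6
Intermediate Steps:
F(q, O) = O + q
I = -396 (I = -688 + 292 = -396)
1/(-713310 + I) = 1/(-713310 - 396) = 1/(-713706) = -1/713706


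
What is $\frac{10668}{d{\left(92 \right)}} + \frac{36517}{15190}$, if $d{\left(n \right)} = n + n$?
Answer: $\frac{10547878}{174685} \approx 60.382$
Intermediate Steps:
$d{\left(n \right)} = 2 n$
$\frac{10668}{d{\left(92 \right)}} + \frac{36517}{15190} = \frac{10668}{2 \cdot 92} + \frac{36517}{15190} = \frac{10668}{184} + 36517 \cdot \frac{1}{15190} = 10668 \cdot \frac{1}{184} + \frac{36517}{15190} = \frac{2667}{46} + \frac{36517}{15190} = \frac{10547878}{174685}$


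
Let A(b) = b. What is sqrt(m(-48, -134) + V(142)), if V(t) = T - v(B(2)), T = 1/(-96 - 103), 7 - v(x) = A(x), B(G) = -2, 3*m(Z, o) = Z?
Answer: 4*I*sqrt(61889)/199 ≈ 5.0005*I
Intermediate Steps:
m(Z, o) = Z/3
v(x) = 7 - x
T = -1/199 (T = 1/(-199) = -1/199 ≈ -0.0050251)
V(t) = -1792/199 (V(t) = -1/199 - (7 - 1*(-2)) = -1/199 - (7 + 2) = -1/199 - 1*9 = -1/199 - 9 = -1792/199)
sqrt(m(-48, -134) + V(142)) = sqrt((1/3)*(-48) - 1792/199) = sqrt(-16 - 1792/199) = sqrt(-4976/199) = 4*I*sqrt(61889)/199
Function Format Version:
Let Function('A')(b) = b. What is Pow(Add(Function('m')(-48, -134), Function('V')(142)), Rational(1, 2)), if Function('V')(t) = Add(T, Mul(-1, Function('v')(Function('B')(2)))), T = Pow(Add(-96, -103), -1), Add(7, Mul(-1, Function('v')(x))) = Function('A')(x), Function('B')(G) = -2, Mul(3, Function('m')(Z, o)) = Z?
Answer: Mul(Rational(4, 199), I, Pow(61889, Rational(1, 2))) ≈ Mul(5.0005, I)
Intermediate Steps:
Function('m')(Z, o) = Mul(Rational(1, 3), Z)
Function('v')(x) = Add(7, Mul(-1, x))
T = Rational(-1, 199) (T = Pow(-199, -1) = Rational(-1, 199) ≈ -0.0050251)
Function('V')(t) = Rational(-1792, 199) (Function('V')(t) = Add(Rational(-1, 199), Mul(-1, Add(7, Mul(-1, -2)))) = Add(Rational(-1, 199), Mul(-1, Add(7, 2))) = Add(Rational(-1, 199), Mul(-1, 9)) = Add(Rational(-1, 199), -9) = Rational(-1792, 199))
Pow(Add(Function('m')(-48, -134), Function('V')(142)), Rational(1, 2)) = Pow(Add(Mul(Rational(1, 3), -48), Rational(-1792, 199)), Rational(1, 2)) = Pow(Add(-16, Rational(-1792, 199)), Rational(1, 2)) = Pow(Rational(-4976, 199), Rational(1, 2)) = Mul(Rational(4, 199), I, Pow(61889, Rational(1, 2)))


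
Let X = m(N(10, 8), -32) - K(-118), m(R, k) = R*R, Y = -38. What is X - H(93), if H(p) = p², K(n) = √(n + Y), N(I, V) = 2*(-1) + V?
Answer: -8613 - 2*I*√39 ≈ -8613.0 - 12.49*I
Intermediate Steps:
N(I, V) = -2 + V
K(n) = √(-38 + n) (K(n) = √(n - 38) = √(-38 + n))
m(R, k) = R²
X = 36 - 2*I*√39 (X = (-2 + 8)² - √(-38 - 118) = 6² - √(-156) = 36 - 2*I*√39 ≈ 36.0 - 12.49*I)
X - H(93) = (36 - 2*I*√39) - 1*93² = (36 - 2*I*√39) - 1*8649 = (36 - 2*I*√39) - 8649 = -8613 - 2*I*√39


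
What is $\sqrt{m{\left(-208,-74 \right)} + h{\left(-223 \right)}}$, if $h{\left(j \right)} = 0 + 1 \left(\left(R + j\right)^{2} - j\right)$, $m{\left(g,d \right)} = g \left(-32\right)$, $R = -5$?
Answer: $\sqrt{58863} \approx 242.62$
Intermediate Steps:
$m{\left(g,d \right)} = - 32 g$
$h{\left(j \right)} = \left(-5 + j\right)^{2} - j$ ($h{\left(j \right)} = 0 + 1 \left(\left(-5 + j\right)^{2} - j\right) = 0 - \left(j - \left(-5 + j\right)^{2}\right) = \left(-5 + j\right)^{2} - j$)
$\sqrt{m{\left(-208,-74 \right)} + h{\left(-223 \right)}} = \sqrt{\left(-32\right) \left(-208\right) - \left(-223 - \left(-5 - 223\right)^{2}\right)} = \sqrt{6656 + \left(\left(-228\right)^{2} + 223\right)} = \sqrt{6656 + \left(51984 + 223\right)} = \sqrt{6656 + 52207} = \sqrt{58863}$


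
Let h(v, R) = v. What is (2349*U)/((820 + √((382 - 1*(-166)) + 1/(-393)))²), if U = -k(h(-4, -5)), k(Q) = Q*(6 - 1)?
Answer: 7256014020/(322260 + √84637659)² ≈ 0.066044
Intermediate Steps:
k(Q) = 5*Q (k(Q) = Q*5 = 5*Q)
U = 20 (U = -5*(-4) = -1*(-20) = 20)
(2349*U)/((820 + √((382 - 1*(-166)) + 1/(-393)))²) = (2349*20)/((820 + √((382 - 1*(-166)) + 1/(-393)))²) = 46980/((820 + √((382 + 166) - 1/393))²) = 46980/((820 + √(548 - 1/393))²) = 46980/((820 + √(215363/393))²) = 46980/((820 + √84637659/393)²) = 46980/(820 + √84637659/393)²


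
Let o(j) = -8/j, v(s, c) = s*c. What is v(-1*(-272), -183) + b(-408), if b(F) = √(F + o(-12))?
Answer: -49776 + I*√3666/3 ≈ -49776.0 + 20.182*I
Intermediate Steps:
v(s, c) = c*s
b(F) = √(⅔ + F) (b(F) = √(F - 8/(-12)) = √(F - 8*(-1/12)) = √(F + ⅔) = √(⅔ + F))
v(-1*(-272), -183) + b(-408) = -(-183)*(-272) + √(6 + 9*(-408))/3 = -183*272 + √(6 - 3672)/3 = -49776 + √(-3666)/3 = -49776 + (I*√3666)/3 = -49776 + I*√3666/3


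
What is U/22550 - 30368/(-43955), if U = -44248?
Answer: -126012244/99118525 ≈ -1.2713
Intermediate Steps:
U/22550 - 30368/(-43955) = -44248/22550 - 30368/(-43955) = -44248*1/22550 - 30368*(-1/43955) = -22124/11275 + 30368/43955 = -126012244/99118525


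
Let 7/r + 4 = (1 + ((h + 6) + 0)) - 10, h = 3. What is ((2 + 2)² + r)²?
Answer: 3249/16 ≈ 203.06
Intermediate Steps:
r = -7/4 (r = 7/(-4 + ((1 + ((3 + 6) + 0)) - 10)) = 7/(-4 + ((1 + (9 + 0)) - 10)) = 7/(-4 + ((1 + 9) - 10)) = 7/(-4 + (10 - 10)) = 7/(-4 + 0) = 7/(-4) = 7*(-¼) = -7/4 ≈ -1.7500)
((2 + 2)² + r)² = ((2 + 2)² - 7/4)² = (4² - 7/4)² = (16 - 7/4)² = (57/4)² = 3249/16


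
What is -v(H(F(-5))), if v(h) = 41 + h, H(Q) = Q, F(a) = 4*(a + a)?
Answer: -1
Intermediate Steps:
F(a) = 8*a (F(a) = 4*(2*a) = 8*a)
-v(H(F(-5))) = -(41 + 8*(-5)) = -(41 - 40) = -1*1 = -1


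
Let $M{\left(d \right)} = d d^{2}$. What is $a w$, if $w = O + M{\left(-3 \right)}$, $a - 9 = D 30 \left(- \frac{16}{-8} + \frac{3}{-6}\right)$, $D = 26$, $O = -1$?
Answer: $-33012$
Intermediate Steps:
$M{\left(d \right)} = d^{3}$
$a = 1179$ ($a = 9 + 26 \cdot 30 \left(- \frac{16}{-8} + \frac{3}{-6}\right) = 9 + 780 \left(\left(-16\right) \left(- \frac{1}{8}\right) + 3 \left(- \frac{1}{6}\right)\right) = 9 + 780 \left(2 - \frac{1}{2}\right) = 9 + 780 \cdot \frac{3}{2} = 9 + 1170 = 1179$)
$w = -28$ ($w = -1 + \left(-3\right)^{3} = -1 - 27 = -28$)
$a w = 1179 \left(-28\right) = -33012$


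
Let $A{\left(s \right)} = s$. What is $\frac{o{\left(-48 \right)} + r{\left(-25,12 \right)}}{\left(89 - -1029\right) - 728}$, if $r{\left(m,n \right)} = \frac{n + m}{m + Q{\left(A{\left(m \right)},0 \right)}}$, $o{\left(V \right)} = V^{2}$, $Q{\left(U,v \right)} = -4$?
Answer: $\frac{66829}{11310} \approx 5.9088$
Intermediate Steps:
$r{\left(m,n \right)} = \frac{m + n}{-4 + m}$ ($r{\left(m,n \right)} = \frac{n + m}{m - 4} = \frac{m + n}{-4 + m}$)
$\frac{o{\left(-48 \right)} + r{\left(-25,12 \right)}}{\left(89 - -1029\right) - 728} = \frac{\left(-48\right)^{2} + \frac{-25 + 12}{-4 - 25}}{\left(89 - -1029\right) - 728} = \frac{2304 + \frac{1}{-29} \left(-13\right)}{\left(89 + 1029\right) - 728} = \frac{2304 - - \frac{13}{29}}{1118 - 728} = \frac{2304 + \frac{13}{29}}{390} = \frac{66829}{29} \cdot \frac{1}{390} = \frac{66829}{11310}$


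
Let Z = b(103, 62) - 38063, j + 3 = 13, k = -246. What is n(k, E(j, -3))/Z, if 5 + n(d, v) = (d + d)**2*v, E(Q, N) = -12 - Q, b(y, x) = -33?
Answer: 5325413/38096 ≈ 139.79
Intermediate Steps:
j = 10 (j = -3 + 13 = 10)
n(d, v) = -5 + 4*v*d**2 (n(d, v) = -5 + (d + d)**2*v = -5 + (2*d)**2*v = -5 + (4*d**2)*v = -5 + 4*v*d**2)
Z = -38096 (Z = -33 - 38063 = -38096)
n(k, E(j, -3))/Z = (-5 + 4*(-12 - 1*10)*(-246)**2)/(-38096) = (-5 + 4*(-12 - 10)*60516)*(-1/38096) = (-5 + 4*(-22)*60516)*(-1/38096) = (-5 - 5325408)*(-1/38096) = -5325413*(-1/38096) = 5325413/38096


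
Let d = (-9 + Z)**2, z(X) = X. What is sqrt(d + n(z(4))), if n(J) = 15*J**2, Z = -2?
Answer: 19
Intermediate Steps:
d = 121 (d = (-9 - 2)**2 = (-11)**2 = 121)
sqrt(d + n(z(4))) = sqrt(121 + 15*4**2) = sqrt(121 + 15*16) = sqrt(121 + 240) = sqrt(361) = 19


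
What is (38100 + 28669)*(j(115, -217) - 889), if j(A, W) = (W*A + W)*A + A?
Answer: -193333245026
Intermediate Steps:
j(A, W) = A + A*(W + A*W) (j(A, W) = (A*W + W)*A + A = (W + A*W)*A + A = A*(W + A*W) + A = A + A*(W + A*W))
(38100 + 28669)*(j(115, -217) - 889) = (38100 + 28669)*(115*(1 - 217 + 115*(-217)) - 889) = 66769*(115*(1 - 217 - 24955) - 889) = 66769*(115*(-25171) - 889) = 66769*(-2894665 - 889) = 66769*(-2895554) = -193333245026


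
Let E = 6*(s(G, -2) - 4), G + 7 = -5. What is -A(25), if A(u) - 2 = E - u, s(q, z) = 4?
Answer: 23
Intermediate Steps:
G = -12 (G = -7 - 5 = -12)
E = 0 (E = 6*(4 - 4) = 6*0 = 0)
A(u) = 2 - u (A(u) = 2 + (0 - u) = 2 - u)
-A(25) = -(2 - 1*25) = -(2 - 25) = -1*(-23) = 23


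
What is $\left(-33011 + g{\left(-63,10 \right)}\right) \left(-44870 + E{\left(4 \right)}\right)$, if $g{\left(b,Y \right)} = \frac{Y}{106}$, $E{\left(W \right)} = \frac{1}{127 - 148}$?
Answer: $\frac{1648576611638}{1113} \approx 1.4812 \cdot 10^{9}$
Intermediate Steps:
$E{\left(W \right)} = - \frac{1}{21}$ ($E{\left(W \right)} = \frac{1}{-21} = - \frac{1}{21}$)
$g{\left(b,Y \right)} = \frac{Y}{106}$ ($g{\left(b,Y \right)} = Y \frac{1}{106} = \frac{Y}{106}$)
$\left(-33011 + g{\left(-63,10 \right)}\right) \left(-44870 + E{\left(4 \right)}\right) = \left(-33011 + \frac{1}{106} \cdot 10\right) \left(-44870 - \frac{1}{21}\right) = \left(-33011 + \frac{5}{53}\right) \left(- \frac{942271}{21}\right) = \left(- \frac{1749578}{53}\right) \left(- \frac{942271}{21}\right) = \frac{1648576611638}{1113}$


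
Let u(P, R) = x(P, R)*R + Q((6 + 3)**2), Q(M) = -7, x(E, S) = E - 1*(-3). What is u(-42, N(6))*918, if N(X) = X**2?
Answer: -1295298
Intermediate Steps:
x(E, S) = 3 + E (x(E, S) = E + 3 = 3 + E)
u(P, R) = -7 + R*(3 + P) (u(P, R) = (3 + P)*R - 7 = R*(3 + P) - 7 = -7 + R*(3 + P))
u(-42, N(6))*918 = (-7 + 6**2*(3 - 42))*918 = (-7 + 36*(-39))*918 = (-7 - 1404)*918 = -1411*918 = -1295298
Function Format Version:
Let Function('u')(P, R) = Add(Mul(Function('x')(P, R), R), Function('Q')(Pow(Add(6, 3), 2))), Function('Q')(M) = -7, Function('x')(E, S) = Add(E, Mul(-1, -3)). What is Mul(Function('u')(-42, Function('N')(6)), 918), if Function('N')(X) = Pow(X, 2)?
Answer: -1295298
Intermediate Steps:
Function('x')(E, S) = Add(3, E) (Function('x')(E, S) = Add(E, 3) = Add(3, E))
Function('u')(P, R) = Add(-7, Mul(R, Add(3, P))) (Function('u')(P, R) = Add(Mul(Add(3, P), R), -7) = Add(Mul(R, Add(3, P)), -7) = Add(-7, Mul(R, Add(3, P))))
Mul(Function('u')(-42, Function('N')(6)), 918) = Mul(Add(-7, Mul(Pow(6, 2), Add(3, -42))), 918) = Mul(Add(-7, Mul(36, -39)), 918) = Mul(Add(-7, -1404), 918) = Mul(-1411, 918) = -1295298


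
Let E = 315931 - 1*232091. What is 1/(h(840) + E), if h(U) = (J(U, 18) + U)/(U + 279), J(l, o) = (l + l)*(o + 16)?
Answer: 373/31291640 ≈ 1.1920e-5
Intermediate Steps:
J(l, o) = 2*l*(16 + o) (J(l, o) = (2*l)*(16 + o) = 2*l*(16 + o))
h(U) = 69*U/(279 + U) (h(U) = (2*U*(16 + 18) + U)/(U + 279) = (2*U*34 + U)/(279 + U) = (68*U + U)/(279 + U) = (69*U)/(279 + U) = 69*U/(279 + U))
E = 83840 (E = 315931 - 232091 = 83840)
1/(h(840) + E) = 1/(69*840/(279 + 840) + 83840) = 1/(69*840/1119 + 83840) = 1/(69*840*(1/1119) + 83840) = 1/(19320/373 + 83840) = 1/(31291640/373) = 373/31291640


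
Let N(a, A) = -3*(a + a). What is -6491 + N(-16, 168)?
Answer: -6395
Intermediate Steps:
N(a, A) = -6*a
-6491 + N(-16, 168) = -6491 - 6*(-16) = -6491 + 96 = -6395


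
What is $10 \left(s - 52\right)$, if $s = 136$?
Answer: $840$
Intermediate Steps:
$10 \left(s - 52\right) = 10 \left(136 - 52\right) = 10 \cdot 84 = 840$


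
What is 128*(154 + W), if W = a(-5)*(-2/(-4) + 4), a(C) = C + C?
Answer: 13952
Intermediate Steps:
a(C) = 2*C
W = -45 (W = (2*(-5))*(-2/(-4) + 4) = -10*(-2*(-¼) + 4) = -10*(½ + 4) = -10*9/2 = -45)
128*(154 + W) = 128*(154 - 45) = 128*109 = 13952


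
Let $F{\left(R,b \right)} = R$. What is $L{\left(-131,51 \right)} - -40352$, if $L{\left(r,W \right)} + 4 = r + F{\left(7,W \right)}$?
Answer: $40224$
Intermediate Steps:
$L{\left(r,W \right)} = 3 + r$ ($L{\left(r,W \right)} = -4 + \left(r + 7\right) = -4 + \left(7 + r\right) = 3 + r$)
$L{\left(-131,51 \right)} - -40352 = \left(3 - 131\right) - -40352 = -128 + 40352 = 40224$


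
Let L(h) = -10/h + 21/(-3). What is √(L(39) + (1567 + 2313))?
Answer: √5890443/39 ≈ 62.231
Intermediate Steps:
L(h) = -7 - 10/h (L(h) = -10/h + 21*(-⅓) = -10/h - 7 = -7 - 10/h)
√(L(39) + (1567 + 2313)) = √((-7 - 10/39) + (1567 + 2313)) = √((-7 - 10*1/39) + 3880) = √((-7 - 10/39) + 3880) = √(-283/39 + 3880) = √(151037/39) = √5890443/39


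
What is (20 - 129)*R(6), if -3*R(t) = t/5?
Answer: 218/5 ≈ 43.600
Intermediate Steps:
R(t) = -t/15 (R(t) = -t/(3*5) = -t/15)
(20 - 129)*R(6) = (20 - 129)*(-1/15*6) = -109*(-2/5) = 218/5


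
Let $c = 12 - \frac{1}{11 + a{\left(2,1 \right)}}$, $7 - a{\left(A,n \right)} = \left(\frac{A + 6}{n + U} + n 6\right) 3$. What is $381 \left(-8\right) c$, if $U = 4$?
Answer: $-37211$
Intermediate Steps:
$a{\left(A,n \right)} = 7 - 18 n - \frac{3 \left(6 + A\right)}{4 + n}$ ($a{\left(A,n \right)} = 7 - \left(\frac{A + 6}{n + 4} + n 6\right) 3 = 7 - \left(\frac{6 + A}{4 + n} + 6 n\right) 3 = 7 - \left(6 n + \frac{6 + A}{4 + n}\right) 3 = 7 - \left(18 n + \frac{3 \left(6 + A\right)}{4 + n}\right) = 7 - 18 n - \frac{3 \left(6 + A\right)}{4 + n}$)
$c = \frac{293}{24}$ ($c = 12 - \frac{1}{11 + \frac{10 - 65 - 18 \cdot 1^{2} - 6}{4 + 1}} = 12 - \frac{1}{11 + \frac{10 - 65 - 18 - 6}{5}} = 12 - \frac{1}{11 + \frac{1}{5} \left(-79\right)} = 12 - \frac{1}{11 - \frac{79}{5}} = 12 - \frac{1}{- \frac{24}{5}} = 12 - - \frac{5}{24} = 12 + \frac{5}{24} = \frac{293}{24} \approx 12.208$)
$381 \left(-8\right) c = 381 \left(-8\right) \frac{293}{24} = \left(-3048\right) \frac{293}{24} = -37211$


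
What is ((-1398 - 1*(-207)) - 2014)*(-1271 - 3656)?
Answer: 15791035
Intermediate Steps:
((-1398 - 1*(-207)) - 2014)*(-1271 - 3656) = ((-1398 + 207) - 2014)*(-4927) = (-1191 - 2014)*(-4927) = -3205*(-4927) = 15791035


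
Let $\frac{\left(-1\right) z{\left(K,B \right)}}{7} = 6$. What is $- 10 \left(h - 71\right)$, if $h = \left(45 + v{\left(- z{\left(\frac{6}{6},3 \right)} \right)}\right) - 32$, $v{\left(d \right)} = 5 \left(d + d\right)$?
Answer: $-3620$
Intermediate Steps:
$z{\left(K,B \right)} = -42$ ($z{\left(K,B \right)} = \left(-7\right) 6 = -42$)
$v{\left(d \right)} = 10 d$ ($v{\left(d \right)} = 5 \cdot 2 d = 10 d$)
$h = 433$ ($h = \left(45 + 10 \left(\left(-1\right) \left(-42\right)\right)\right) - 32 = \left(45 + 10 \cdot 42\right) - 32 = \left(45 + 420\right) - 32 = 465 - 32 = 433$)
$- 10 \left(h - 71\right) = - 10 \left(433 - 71\right) = \left(-10\right) 362 = -3620$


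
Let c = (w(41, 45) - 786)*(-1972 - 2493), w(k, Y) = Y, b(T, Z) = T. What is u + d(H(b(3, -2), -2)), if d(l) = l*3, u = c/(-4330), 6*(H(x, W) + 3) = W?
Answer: -670373/866 ≈ -774.10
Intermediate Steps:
c = 3308565 (c = (45 - 786)*(-1972 - 2493) = -741*(-4465) = 3308565)
H(x, W) = -3 + W/6
u = -661713/866 (u = 3308565/(-4330) = 3308565*(-1/4330) = -661713/866 ≈ -764.10)
d(l) = 3*l
u + d(H(b(3, -2), -2)) = -661713/866 + 3*(-3 + (1/6)*(-2)) = -661713/866 + 3*(-3 - 1/3) = -661713/866 + 3*(-10/3) = -661713/866 - 10 = -670373/866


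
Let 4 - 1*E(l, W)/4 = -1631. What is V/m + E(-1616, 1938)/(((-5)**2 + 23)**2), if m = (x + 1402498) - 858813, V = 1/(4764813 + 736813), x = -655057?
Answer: 4638003673959/1633938908992 ≈ 2.8385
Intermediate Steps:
E(l, W) = 6540 (E(l, W) = 16 - 4*(-1631) = 16 + 6524 = 6540)
V = 1/5501626 ≈ 1.8176e-7
m = -111372 (m = (-655057 + 1402498) - 858813 = 747441 - 858813 = -111372)
V/m + E(-1616, 1938)/(((-5)**2 + 23)**2) = (1/5501626)/(-111372) + 6540/(((-5)**2 + 23)**2) = (1/5501626)*(-1/111372) + 6540/((25 + 23)**2) = -1/612727090872 + 6540/(48**2) = -1/612727090872 + 6540/2304 = -1/612727090872 + 6540*(1/2304) = -1/612727090872 + 545/192 = 4638003673959/1633938908992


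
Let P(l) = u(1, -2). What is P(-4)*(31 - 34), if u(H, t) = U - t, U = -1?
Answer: -3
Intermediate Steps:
u(H, t) = -1 - t
P(l) = 1 (P(l) = -1 - 1*(-2) = -1 + 2 = 1)
P(-4)*(31 - 34) = 1*(31 - 34) = 1*(-3) = -3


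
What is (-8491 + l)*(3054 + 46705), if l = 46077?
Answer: 1870241774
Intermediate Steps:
(-8491 + l)*(3054 + 46705) = (-8491 + 46077)*(3054 + 46705) = 37586*49759 = 1870241774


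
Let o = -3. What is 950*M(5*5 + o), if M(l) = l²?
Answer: 459800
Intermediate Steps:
950*M(5*5 + o) = 950*(5*5 - 3)² = 950*(25 - 3)² = 950*22² = 950*484 = 459800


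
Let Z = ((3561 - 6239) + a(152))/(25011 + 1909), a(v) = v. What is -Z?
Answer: 1263/13460 ≈ 0.093834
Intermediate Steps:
Z = -1263/13460 (Z = ((3561 - 6239) + 152)/(25011 + 1909) = (-2678 + 152)/26920 = -2526*1/26920 = -1263/13460 ≈ -0.093834)
-Z = -1*(-1263/13460) = 1263/13460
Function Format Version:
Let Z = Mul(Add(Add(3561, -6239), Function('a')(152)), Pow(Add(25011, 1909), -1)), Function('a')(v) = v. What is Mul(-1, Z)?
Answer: Rational(1263, 13460) ≈ 0.093834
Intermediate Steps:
Z = Rational(-1263, 13460) (Z = Mul(Add(Add(3561, -6239), 152), Pow(Add(25011, 1909), -1)) = Mul(Add(-2678, 152), Pow(26920, -1)) = Mul(-2526, Rational(1, 26920)) = Rational(-1263, 13460) ≈ -0.093834)
Mul(-1, Z) = Mul(-1, Rational(-1263, 13460)) = Rational(1263, 13460)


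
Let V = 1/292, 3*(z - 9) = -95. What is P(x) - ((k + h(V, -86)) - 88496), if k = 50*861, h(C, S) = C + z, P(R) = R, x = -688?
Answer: 39227861/876 ≈ 44781.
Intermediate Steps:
z = -68/3 (z = 9 + (⅓)*(-95) = 9 - 95/3 = -68/3 ≈ -22.667)
V = 1/292 ≈ 0.0034247
h(C, S) = -68/3 + C (h(C, S) = C - 68/3 = -68/3 + C)
k = 43050
P(x) - ((k + h(V, -86)) - 88496) = -688 - ((43050 + (-68/3 + 1/292)) - 88496) = -688 - ((43050 - 19853/876) - 88496) = -688 - (37691947/876 - 88496) = -688 - 1*(-39830549/876) = -688 + 39830549/876 = 39227861/876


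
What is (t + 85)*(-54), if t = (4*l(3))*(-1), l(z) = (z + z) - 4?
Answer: -4158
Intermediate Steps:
l(z) = -4 + 2*z (l(z) = 2*z - 4 = -4 + 2*z)
t = -8 (t = (4*(-4 + 2*3))*(-1) = (4*(-4 + 6))*(-1) = (4*2)*(-1) = 8*(-1) = -8)
(t + 85)*(-54) = (-8 + 85)*(-54) = 77*(-54) = -4158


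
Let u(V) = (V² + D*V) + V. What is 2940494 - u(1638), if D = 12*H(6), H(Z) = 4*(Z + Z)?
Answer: -687676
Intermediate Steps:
H(Z) = 8*Z (H(Z) = 4*(2*Z) = 8*Z)
D = 576 (D = 12*(8*6) = 12*48 = 576)
u(V) = V² + 577*V (u(V) = (V² + 576*V) + V = V² + 577*V)
2940494 - u(1638) = 2940494 - 1638*(577 + 1638) = 2940494 - 1638*2215 = 2940494 - 1*3628170 = 2940494 - 3628170 = -687676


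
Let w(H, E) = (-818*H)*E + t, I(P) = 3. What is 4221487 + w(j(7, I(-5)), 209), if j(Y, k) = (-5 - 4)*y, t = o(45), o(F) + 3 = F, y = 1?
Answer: 5760187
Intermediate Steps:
o(F) = -3 + F
t = 42 (t = -3 + 45 = 42)
j(Y, k) = -9 (j(Y, k) = (-5 - 4)*1 = -9*1 = -9)
w(H, E) = 42 - 818*E*H (w(H, E) = (-818*H)*E + 42 = -818*E*H + 42 = 42 - 818*E*H)
4221487 + w(j(7, I(-5)), 209) = 4221487 + (42 - 818*209*(-9)) = 4221487 + (42 + 1538658) = 4221487 + 1538700 = 5760187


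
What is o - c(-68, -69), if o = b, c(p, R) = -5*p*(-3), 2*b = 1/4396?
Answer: 8967841/8792 ≈ 1020.0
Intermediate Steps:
b = 1/8792 (b = (½)/4396 = (½)*(1/4396) = 1/8792 ≈ 0.00011374)
c(p, R) = 15*p
o = 1/8792 ≈ 0.00011374
o - c(-68, -69) = 1/8792 - 15*(-68) = 1/8792 - 1*(-1020) = 1/8792 + 1020 = 8967841/8792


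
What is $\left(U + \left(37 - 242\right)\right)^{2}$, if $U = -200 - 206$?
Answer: $373321$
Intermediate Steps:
$U = -406$
$\left(U + \left(37 - 242\right)\right)^{2} = \left(-406 + \left(37 - 242\right)\right)^{2} = \left(-406 - 205\right)^{2} = \left(-611\right)^{2} = 373321$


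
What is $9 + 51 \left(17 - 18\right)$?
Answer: $-42$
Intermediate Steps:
$9 + 51 \left(17 - 18\right) = 9 + 51 \left(-1\right) = 9 - 51 = -42$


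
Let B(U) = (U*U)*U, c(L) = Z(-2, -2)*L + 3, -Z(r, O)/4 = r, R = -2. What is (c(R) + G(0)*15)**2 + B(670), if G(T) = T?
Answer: 300763169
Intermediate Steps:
Z(r, O) = -4*r
c(L) = 3 + 8*L (c(L) = (-4*(-2))*L + 3 = 8*L + 3 = 3 + 8*L)
B(U) = U**3 (B(U) = U**2*U = U**3)
(c(R) + G(0)*15)**2 + B(670) = ((3 + 8*(-2)) + 0*15)**2 + 670**3 = ((3 - 16) + 0)**2 + 300763000 = (-13 + 0)**2 + 300763000 = (-13)**2 + 300763000 = 169 + 300763000 = 300763169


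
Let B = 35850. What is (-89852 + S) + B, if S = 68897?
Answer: 14895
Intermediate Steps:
(-89852 + S) + B = (-89852 + 68897) + 35850 = -20955 + 35850 = 14895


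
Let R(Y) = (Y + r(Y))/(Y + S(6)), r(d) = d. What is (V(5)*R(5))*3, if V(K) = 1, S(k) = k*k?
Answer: 30/41 ≈ 0.73171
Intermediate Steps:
S(k) = k**2
R(Y) = 2*Y/(36 + Y) (R(Y) = (Y + Y)/(Y + 6**2) = (2*Y)/(Y + 36) = (2*Y)/(36 + Y) = 2*Y/(36 + Y))
(V(5)*R(5))*3 = (1*(2*5/(36 + 5)))*3 = (1*(2*5/41))*3 = (1*(2*5*(1/41)))*3 = (1*(10/41))*3 = (10/41)*3 = 30/41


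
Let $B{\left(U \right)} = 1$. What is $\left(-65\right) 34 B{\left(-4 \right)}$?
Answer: $-2210$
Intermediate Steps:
$\left(-65\right) 34 B{\left(-4 \right)} = \left(-65\right) 34 \cdot 1 = \left(-2210\right) 1 = -2210$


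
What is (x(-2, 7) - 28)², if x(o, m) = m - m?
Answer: 784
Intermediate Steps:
x(o, m) = 0
(x(-2, 7) - 28)² = (0 - 28)² = (-28)² = 784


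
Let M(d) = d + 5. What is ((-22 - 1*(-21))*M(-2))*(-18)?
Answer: 54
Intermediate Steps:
M(d) = 5 + d
((-22 - 1*(-21))*M(-2))*(-18) = ((-22 - 1*(-21))*(5 - 2))*(-18) = ((-22 + 21)*3)*(-18) = -1*3*(-18) = -3*(-18) = 54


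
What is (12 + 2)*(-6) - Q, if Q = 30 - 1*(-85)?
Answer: -199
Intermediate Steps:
Q = 115 (Q = 30 + 85 = 115)
(12 + 2)*(-6) - Q = (12 + 2)*(-6) - 1*115 = 14*(-6) - 115 = -84 - 115 = -199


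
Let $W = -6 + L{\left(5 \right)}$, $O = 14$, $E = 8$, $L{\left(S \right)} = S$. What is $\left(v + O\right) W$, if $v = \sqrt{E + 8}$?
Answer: $-18$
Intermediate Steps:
$W = -1$ ($W = -6 + 5 = -1$)
$v = 4$ ($v = \sqrt{8 + 8} = \sqrt{16} = 4$)
$\left(v + O\right) W = \left(4 + 14\right) \left(-1\right) = 18 \left(-1\right) = -18$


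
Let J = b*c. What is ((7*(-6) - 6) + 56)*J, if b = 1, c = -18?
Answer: -144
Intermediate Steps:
J = -18 (J = 1*(-18) = -18)
((7*(-6) - 6) + 56)*J = ((7*(-6) - 6) + 56)*(-18) = ((-42 - 6) + 56)*(-18) = (-48 + 56)*(-18) = 8*(-18) = -144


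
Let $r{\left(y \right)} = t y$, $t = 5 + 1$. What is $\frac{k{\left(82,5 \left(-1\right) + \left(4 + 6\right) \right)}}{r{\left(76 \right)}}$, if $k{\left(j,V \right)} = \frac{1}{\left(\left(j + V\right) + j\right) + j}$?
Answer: $\frac{1}{114456} \approx 8.737 \cdot 10^{-6}$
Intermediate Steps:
$t = 6$
$k{\left(j,V \right)} = \frac{1}{V + 3 j}$ ($k{\left(j,V \right)} = \frac{1}{\left(\left(V + j\right) + j\right) + j} = \frac{1}{\left(V + 2 j\right) + j} = \frac{1}{V + 3 j}$)
$r{\left(y \right)} = 6 y$
$\frac{k{\left(82,5 \left(-1\right) + \left(4 + 6\right) \right)}}{r{\left(76 \right)}} = \frac{1}{\left(\left(5 \left(-1\right) + \left(4 + 6\right)\right) + 3 \cdot 82\right) 6 \cdot 76} = \frac{1}{\left(\left(-5 + 10\right) + 246\right) 456} = \frac{1}{5 + 246} \cdot \frac{1}{456} = \frac{1}{251} \cdot \frac{1}{456} = \frac{1}{114456}$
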